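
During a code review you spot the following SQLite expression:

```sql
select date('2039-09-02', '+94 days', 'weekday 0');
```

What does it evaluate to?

Applying '+94 days' to 2039-09-02: counting 94 days forward gives 2039-12-05.
`weekday 0` advances to the next Sunday; 2039-12-05 is a Monday, so it moves forward to 2039-12-11.

2039-12-11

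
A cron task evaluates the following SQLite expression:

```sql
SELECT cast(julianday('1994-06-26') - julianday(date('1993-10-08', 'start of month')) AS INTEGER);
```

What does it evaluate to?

`start of month` rewinds 1993-10-08 to 1993-10-01.
30 days remain in October 1993 after the 1st (31 − 1).
Full months from November 1993 through May 1994 contribute their day counts.
Then 26 days into June 1994.
Total: 30 + 30 + 31 + 31 + 28 + 31 + 30 + 31 + 26 = 268.

268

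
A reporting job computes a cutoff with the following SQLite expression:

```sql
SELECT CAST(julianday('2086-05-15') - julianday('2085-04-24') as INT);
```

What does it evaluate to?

6 days remain in April 2085 after the 24th (30 − 24).
Full months from May 2085 through April 2086 contribute their day counts.
Then 15 days into May 2086.
Total: 6 + 31 + 30 + 31 + 31 + 30 + 31 + 30 + 31 + 31 + 28 + 31 + 30 + 15 = 386.

386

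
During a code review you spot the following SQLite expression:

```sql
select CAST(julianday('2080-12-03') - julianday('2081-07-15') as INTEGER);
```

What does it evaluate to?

-224

28 days remain in December 2080 after the 3rd (31 − 3).
Full months from January 2081 through June 2081 contribute their day counts.
Then 15 days into July 2081.
Total: 28 + 31 + 28 + 31 + 30 + 31 + 30 + 15 = 224.
The subtraction is earlier − later, so the result is −224 → -224.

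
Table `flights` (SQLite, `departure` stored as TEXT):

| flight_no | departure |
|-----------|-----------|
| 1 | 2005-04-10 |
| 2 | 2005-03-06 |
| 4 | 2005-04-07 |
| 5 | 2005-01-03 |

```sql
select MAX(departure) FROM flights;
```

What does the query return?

MAX over {2005-01-03, 2005-03-06, 2005-04-07, 2005-04-10}.

2005-04-10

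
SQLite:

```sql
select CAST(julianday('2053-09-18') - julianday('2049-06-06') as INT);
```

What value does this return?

24 days remain in June 2049 after the 6th (30 − 6).
Full months from July 2049 through August 2053 contribute their day counts.
Then 18 days into September 2053.
Total: 24 + 31 + 31 + 30 + 31 + 30 + 31 + 31 + 28 + 31 + 30 + 31 + 30 + 31 + 31 + 30 + 31 + 30 + 31 + 31 + 28 + 31 + 30 + 31 + 30 + 31 + 31 + 30 + 31 + 30 + 31 + 31 + 29 + 31 + 30 + 31 + 30 + 31 + 31 + 30 + 31 + 30 + 31 + 31 + 28 + 31 + 30 + 31 + 30 + 31 + 31 + 18 = 1565.

1565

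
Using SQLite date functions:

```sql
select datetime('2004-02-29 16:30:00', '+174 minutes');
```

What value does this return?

174 minutes = 2h 54m; +174 minutes from 2004-02-29 16:30:00 is 2004-02-29 19:24:00.

2004-02-29 19:24:00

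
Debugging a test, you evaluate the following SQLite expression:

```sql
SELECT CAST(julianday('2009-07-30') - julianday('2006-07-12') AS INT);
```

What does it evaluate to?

19 days remain in July 2006 after the 12th (31 − 12).
Full months from August 2006 through June 2009 contribute their day counts.
Then 30 days into July 2009.
Total: 19 + 31 + 30 + 31 + 30 + 31 + 31 + 28 + 31 + 30 + 31 + 30 + 31 + 31 + 30 + 31 + 30 + 31 + 31 + 29 + 31 + 30 + 31 + 30 + 31 + 31 + 30 + 31 + 30 + 31 + 31 + 28 + 31 + 30 + 31 + 30 + 30 = 1114.

1114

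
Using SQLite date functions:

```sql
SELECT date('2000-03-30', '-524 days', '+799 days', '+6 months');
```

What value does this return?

Applying '-524 days' to 2000-03-30: counting 524 days back gives 1998-10-23.
Applying '+799 days' to 1998-10-23: counting 799 days forward gives 2000-12-30.
Adding +6 months to 2000-12-30 gives 2001-06-30.

2001-06-30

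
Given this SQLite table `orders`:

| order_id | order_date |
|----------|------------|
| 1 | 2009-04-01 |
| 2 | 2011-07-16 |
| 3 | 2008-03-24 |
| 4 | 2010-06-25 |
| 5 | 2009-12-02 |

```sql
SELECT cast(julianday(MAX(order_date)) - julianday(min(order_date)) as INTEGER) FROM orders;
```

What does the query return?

MIN = 2008-03-24, MAX = 2011-07-16.
7 days remain in March 2008 after the 24th (31 − 24).
Full months from April 2008 through June 2011 contribute their day counts.
Then 16 days into July 2011.
Total: 7 + 30 + 31 + 30 + 31 + 31 + 30 + 31 + 30 + 31 + 31 + 28 + 31 + 30 + 31 + 30 + 31 + 31 + 30 + 31 + 30 + 31 + 31 + 28 + 31 + 30 + 31 + 30 + 31 + 31 + 30 + 31 + 30 + 31 + 31 + 28 + 31 + 30 + 31 + 30 + 16 = 1209.

1209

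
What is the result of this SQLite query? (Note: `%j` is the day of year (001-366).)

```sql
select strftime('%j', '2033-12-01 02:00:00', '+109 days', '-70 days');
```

009

First apply '+109 days', '-70 days': 2033-12-01 02:00:00 → 2034-01-09 02:00:00.
Day-of-year for 2034-01-09: days since 2034-01-01 inclusive = 9, zero-padded to 009.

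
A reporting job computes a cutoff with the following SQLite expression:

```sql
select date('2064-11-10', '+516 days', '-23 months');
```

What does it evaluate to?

Applying '+516 days' to 2064-11-10: counting 516 days forward gives 2066-04-10.
Adding -23 months to 2066-04-10 gives 2064-05-10.

2064-05-10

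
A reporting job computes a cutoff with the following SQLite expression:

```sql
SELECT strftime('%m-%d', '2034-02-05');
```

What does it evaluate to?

`%m-%d` extracts the month-day: 02-05.

02-05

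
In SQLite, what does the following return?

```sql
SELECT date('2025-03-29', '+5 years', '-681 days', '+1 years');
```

Adding +5 years to 2025-03-29 gives 2030-03-29.
Applying '-681 days' to 2030-03-29: counting 681 days back gives 2028-05-17.
Adding +1 year to 2028-05-17 gives 2029-05-17.

2029-05-17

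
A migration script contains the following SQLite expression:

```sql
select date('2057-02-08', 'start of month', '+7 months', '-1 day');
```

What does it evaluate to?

2057-08-31

`start of month` rewinds 2057-02-08 to 2057-02-01.
Adding +7 months to 2057-02-01 gives 2057-09-01.
Going back 1 day from 2057-09-01 reaches 2057-08-31 (last day of August, 31 days).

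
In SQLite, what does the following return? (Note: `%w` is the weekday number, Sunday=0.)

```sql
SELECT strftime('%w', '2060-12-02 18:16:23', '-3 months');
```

First apply '-3 months': 2060-12-02 18:16:23 → 2060-09-02 18:16:23.
2060-09-02 is a Thursday; with Sunday=0 that is 4.

4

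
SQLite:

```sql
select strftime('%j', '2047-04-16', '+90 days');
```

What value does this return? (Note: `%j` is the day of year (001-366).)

First apply '+90 days': 2047-04-16 → 2047-07-15.
Day-of-year for 2047-07-15: days since 2047-01-01 inclusive = 196, zero-padded to 196.

196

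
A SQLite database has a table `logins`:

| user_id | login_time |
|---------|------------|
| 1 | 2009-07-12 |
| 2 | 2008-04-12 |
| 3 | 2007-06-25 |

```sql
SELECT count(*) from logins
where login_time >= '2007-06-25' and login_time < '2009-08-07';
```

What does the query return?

3

Rows in [2007-06-25, 2009-08-07): 2009-07-12, 2008-04-12, 2007-06-25 → 3 rows.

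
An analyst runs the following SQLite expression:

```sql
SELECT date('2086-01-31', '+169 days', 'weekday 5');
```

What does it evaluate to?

Applying '+169 days' to 2086-01-31: counting 169 days forward gives 2086-07-19.
`weekday 5` advances to the next Friday; 2086-07-19 is already a Friday, so it stays at 2086-07-19.

2086-07-19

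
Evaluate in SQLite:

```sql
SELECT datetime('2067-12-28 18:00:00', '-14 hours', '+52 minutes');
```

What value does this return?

2067-12-28 04:52:00

-14 hours from 2067-12-28 18:00:00 is 2067-12-28 04:00:00.
+52 minutes from 2067-12-28 04:00:00 is 2067-12-28 04:52:00.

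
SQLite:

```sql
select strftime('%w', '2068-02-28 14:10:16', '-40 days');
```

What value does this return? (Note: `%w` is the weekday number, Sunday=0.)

4

First apply '-40 days': 2068-02-28 14:10:16 → 2068-01-19 14:10:16.
2068-01-19 is a Thursday; with Sunday=0 that is 4.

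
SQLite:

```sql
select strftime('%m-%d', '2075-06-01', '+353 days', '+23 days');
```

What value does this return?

First apply '+353 days', '+23 days': 2075-06-01 → 2076-06-11.
`%m-%d` extracts the month-day: 06-11.

06-11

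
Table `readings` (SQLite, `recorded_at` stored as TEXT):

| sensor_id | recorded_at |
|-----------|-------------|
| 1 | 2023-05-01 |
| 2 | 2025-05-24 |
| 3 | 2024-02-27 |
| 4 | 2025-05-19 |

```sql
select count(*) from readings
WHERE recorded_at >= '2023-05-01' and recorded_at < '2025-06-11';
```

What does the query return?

Rows in [2023-05-01, 2025-06-11): 2023-05-01, 2025-05-24, 2024-02-27, 2025-05-19 → 4 rows.

4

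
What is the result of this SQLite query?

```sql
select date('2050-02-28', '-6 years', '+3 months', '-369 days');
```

Adding -6 years to 2050-02-28 gives 2044-02-28.
Adding +3 months to 2044-02-28 gives 2044-05-28.
Applying '-369 days' to 2044-05-28: counting 369 days back gives 2043-05-25.

2043-05-25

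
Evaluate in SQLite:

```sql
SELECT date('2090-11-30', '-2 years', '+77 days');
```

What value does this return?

Adding -2 years to 2090-11-30 gives 2088-11-30.
Applying '+77 days' to 2088-11-30: counting 77 days forward gives 2089-02-15.

2089-02-15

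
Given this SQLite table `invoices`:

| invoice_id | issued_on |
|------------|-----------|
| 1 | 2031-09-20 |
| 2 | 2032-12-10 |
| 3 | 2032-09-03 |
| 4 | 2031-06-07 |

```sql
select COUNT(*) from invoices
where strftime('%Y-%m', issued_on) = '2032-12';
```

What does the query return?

1

Rows with year-month 2032-12: 2032-12-10 → 1.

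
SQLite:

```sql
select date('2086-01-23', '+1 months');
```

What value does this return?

Adding +1 month to 2086-01-23 gives 2086-02-23.

2086-02-23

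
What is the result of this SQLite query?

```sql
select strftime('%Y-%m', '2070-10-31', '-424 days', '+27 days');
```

First apply '-424 days', '+27 days': 2070-10-31 → 2069-09-29.
`%Y-%m` extracts the year-month: 2069-09.

2069-09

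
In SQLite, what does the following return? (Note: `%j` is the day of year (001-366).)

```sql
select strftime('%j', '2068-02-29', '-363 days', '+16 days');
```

First apply '-363 days', '+16 days': 2068-02-29 → 2067-03-19.
Day-of-year for 2067-03-19: days since 2067-01-01 inclusive = 78, zero-padded to 078.

078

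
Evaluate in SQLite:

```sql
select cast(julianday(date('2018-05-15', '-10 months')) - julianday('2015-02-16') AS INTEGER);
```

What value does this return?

Adding -10 months to 2018-05-15 gives 2017-07-15.
12 days remain in February 2015 after the 16th (28 − 16).
Full months from March 2015 through June 2017 contribute their day counts.
Then 15 days into July 2017.
Total: 12 + 31 + 30 + 31 + 30 + 31 + 31 + 30 + 31 + 30 + 31 + 31 + 29 + 31 + 30 + 31 + 30 + 31 + 31 + 30 + 31 + 30 + 31 + 31 + 28 + 31 + 30 + 31 + 30 + 15 = 880.

880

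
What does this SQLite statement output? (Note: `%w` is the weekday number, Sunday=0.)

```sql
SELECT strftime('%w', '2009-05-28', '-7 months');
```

First apply '-7 months': 2009-05-28 → 2008-10-28.
2008-10-28 is a Tuesday; with Sunday=0 that is 2.

2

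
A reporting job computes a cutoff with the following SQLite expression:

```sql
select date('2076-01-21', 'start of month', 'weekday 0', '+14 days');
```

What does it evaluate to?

2076-01-19

`start of month` rewinds 2076-01-21 to 2076-01-01.
`weekday 0` advances to the next Sunday; 2076-01-01 is a Wednesday, so it moves forward to 2076-01-05.
Advancing 14 more days within January lands on 2076-01-19.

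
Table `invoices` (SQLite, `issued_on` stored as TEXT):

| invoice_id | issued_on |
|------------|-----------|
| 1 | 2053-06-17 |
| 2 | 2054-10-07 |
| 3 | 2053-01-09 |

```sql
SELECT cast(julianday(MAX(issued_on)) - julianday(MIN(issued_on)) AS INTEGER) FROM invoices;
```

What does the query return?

636

MIN = 2053-01-09, MAX = 2054-10-07.
22 days remain in January 2053 after the 9th (31 − 9).
Full months from February 2053 through September 2054 contribute their day counts.
Then 7 days into October 2054.
Total: 22 + 28 + 31 + 30 + 31 + 30 + 31 + 31 + 30 + 31 + 30 + 31 + 31 + 28 + 31 + 30 + 31 + 30 + 31 + 31 + 30 + 7 = 636.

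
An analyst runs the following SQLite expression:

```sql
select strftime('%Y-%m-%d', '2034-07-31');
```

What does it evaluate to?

2034-07-31

`%Y-%m-%d` extracts the ISO date: 2034-07-31.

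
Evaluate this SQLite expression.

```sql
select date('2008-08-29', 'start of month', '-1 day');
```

2008-07-31

`start of month` rewinds 2008-08-29 to 2008-08-01.
Going back 1 day from 2008-08-01 reaches 2008-07-31 (last day of July, 31 days).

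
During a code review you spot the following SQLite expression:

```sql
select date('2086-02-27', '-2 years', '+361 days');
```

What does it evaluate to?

2085-02-22

Adding -2 years to 2086-02-27 gives 2084-02-27.
Applying '+361 days' to 2084-02-27: counting 361 days forward gives 2085-02-22.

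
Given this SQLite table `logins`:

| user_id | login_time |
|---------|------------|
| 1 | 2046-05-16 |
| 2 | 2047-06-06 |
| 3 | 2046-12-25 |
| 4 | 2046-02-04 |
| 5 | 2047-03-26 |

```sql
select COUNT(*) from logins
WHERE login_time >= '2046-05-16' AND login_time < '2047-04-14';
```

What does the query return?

3

Rows in [2046-05-16, 2047-04-14): 2046-05-16, 2046-12-25, 2047-03-26 → 3 rows.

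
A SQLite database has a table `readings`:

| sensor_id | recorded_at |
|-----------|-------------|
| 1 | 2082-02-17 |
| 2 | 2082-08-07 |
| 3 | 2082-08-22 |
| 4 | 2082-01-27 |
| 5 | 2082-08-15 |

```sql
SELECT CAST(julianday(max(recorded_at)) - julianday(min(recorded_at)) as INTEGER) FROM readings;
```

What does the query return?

207

MIN = 2082-01-27, MAX = 2082-08-22.
4 days remain in January 2082 after the 27th (31 − 27).
Full months from February 2082 through July 2082 contribute their day counts.
Then 22 days into August 2082.
Total: 4 + 28 + 31 + 30 + 31 + 30 + 31 + 22 = 207.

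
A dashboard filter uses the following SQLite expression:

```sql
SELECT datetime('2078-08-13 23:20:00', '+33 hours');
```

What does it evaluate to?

2078-08-15 08:20:00

+33 hours from 2078-08-13 23:20:00 is 2078-08-15 08:20:00 (crosses midnight).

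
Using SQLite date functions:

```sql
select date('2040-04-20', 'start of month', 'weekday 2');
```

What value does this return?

2040-04-03

`start of month` rewinds 2040-04-20 to 2040-04-01.
`weekday 2` advances to the next Tuesday; 2040-04-01 is a Sunday, so it moves forward to 2040-04-03.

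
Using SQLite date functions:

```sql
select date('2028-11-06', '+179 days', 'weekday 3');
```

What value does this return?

Applying '+179 days' to 2028-11-06: counting 179 days forward gives 2029-05-04.
`weekday 3` advances to the next Wednesday; 2029-05-04 is a Friday, so it moves forward to 2029-05-09.

2029-05-09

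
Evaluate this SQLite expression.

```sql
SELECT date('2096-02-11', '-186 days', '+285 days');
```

Applying '-186 days' to 2096-02-11: counting 186 days back gives 2095-08-09.
Applying '+285 days' to 2095-08-09: counting 285 days forward gives 2096-05-20.

2096-05-20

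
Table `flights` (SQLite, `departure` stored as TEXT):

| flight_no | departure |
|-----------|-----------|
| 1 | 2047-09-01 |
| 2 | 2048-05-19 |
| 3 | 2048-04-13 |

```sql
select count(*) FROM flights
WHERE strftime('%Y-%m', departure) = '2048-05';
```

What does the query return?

Rows with year-month 2048-05: 2048-05-19 → 1.

1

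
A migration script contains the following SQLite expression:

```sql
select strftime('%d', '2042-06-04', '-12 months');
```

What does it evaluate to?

First apply '-12 months': 2042-06-04 → 2041-06-04.
`%d` extracts the 2-digit day of month: 04.

04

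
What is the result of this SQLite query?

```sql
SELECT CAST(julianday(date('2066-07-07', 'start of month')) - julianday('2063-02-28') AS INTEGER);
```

1219

`start of month` rewinds 2066-07-07 to 2066-07-01.
0 days remain in February 2063 after the 28th (28 − 28).
Full months from March 2063 through June 2066 contribute their day counts.
Then 1 day into July 2066.
Total: 0 + 31 + 30 + 31 + 30 + 31 + 31 + 30 + 31 + 30 + 31 + 31 + 29 + 31 + 30 + 31 + 30 + 31 + 31 + 30 + 31 + 30 + 31 + 31 + 28 + 31 + 30 + 31 + 30 + 31 + 31 + 30 + 31 + 30 + 31 + 31 + 28 + 31 + 30 + 31 + 30 + 1 = 1219.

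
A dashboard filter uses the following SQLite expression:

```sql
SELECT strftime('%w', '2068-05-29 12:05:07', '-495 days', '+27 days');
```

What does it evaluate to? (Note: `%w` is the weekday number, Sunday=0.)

3

First apply '-495 days', '+27 days': 2068-05-29 12:05:07 → 2067-02-16 12:05:07.
2067-02-16 is a Wednesday; with Sunday=0 that is 3.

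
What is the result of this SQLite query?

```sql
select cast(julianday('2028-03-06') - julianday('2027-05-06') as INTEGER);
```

305

25 days remain in May 2027 after the 6th (31 − 6).
Full months from June 2027 through February 2028 contribute their day counts.
Then 6 days into March 2028.
Total: 25 + 30 + 31 + 31 + 30 + 31 + 30 + 31 + 31 + 29 + 6 = 305.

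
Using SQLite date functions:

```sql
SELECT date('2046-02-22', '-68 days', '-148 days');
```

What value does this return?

2045-07-21

Applying '-68 days' to 2046-02-22: counting 68 days back gives 2045-12-16.
Applying '-148 days' to 2045-12-16: counting 148 days back gives 2045-07-21.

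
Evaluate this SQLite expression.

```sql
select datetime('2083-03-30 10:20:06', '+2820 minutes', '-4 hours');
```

2083-04-01 05:20:06

2820 minutes = 47h 0m; +2820 minutes from 2083-03-30 10:20:06 is 2083-04-01 09:20:06 (crosses midnight).
-4 hours from 2083-04-01 09:20:06 is 2083-04-01 05:20:06.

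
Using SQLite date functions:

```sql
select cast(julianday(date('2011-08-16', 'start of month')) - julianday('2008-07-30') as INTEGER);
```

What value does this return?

1097

`start of month` rewinds 2011-08-16 to 2011-08-01.
1 day remains in July 2008 after the 30th (31 − 30).
Full months from August 2008 through July 2011 contribute their day counts.
Then 1 day into August 2011.
Total: 1 + 31 + 30 + 31 + 30 + 31 + 31 + 28 + 31 + 30 + 31 + 30 + 31 + 31 + 30 + 31 + 30 + 31 + 31 + 28 + 31 + 30 + 31 + 30 + 31 + 31 + 30 + 31 + 30 + 31 + 31 + 28 + 31 + 30 + 31 + 30 + 31 + 1 = 1097.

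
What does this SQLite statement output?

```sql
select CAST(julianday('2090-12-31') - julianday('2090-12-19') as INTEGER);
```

Both dates are in December 2090: 31 − 19 = 12.

12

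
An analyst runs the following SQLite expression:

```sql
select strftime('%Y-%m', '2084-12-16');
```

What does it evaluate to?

2084-12

`%Y-%m` extracts the year-month: 2084-12.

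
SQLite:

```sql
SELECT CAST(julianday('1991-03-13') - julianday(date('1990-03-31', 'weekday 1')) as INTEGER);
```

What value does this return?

`weekday 1` advances to the next Monday; 1990-03-31 is a Saturday, so it moves forward to 1990-04-02.
28 days remain in April 1990 after the 2nd (30 − 2).
Full months from May 1990 through February 1991 contribute their day counts.
Then 13 days into March 1991.
Total: 28 + 31 + 30 + 31 + 31 + 30 + 31 + 30 + 31 + 31 + 28 + 13 = 345.

345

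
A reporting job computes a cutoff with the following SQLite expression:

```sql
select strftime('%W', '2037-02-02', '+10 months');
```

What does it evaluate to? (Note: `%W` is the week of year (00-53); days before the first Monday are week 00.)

48

First apply '+10 months': 2037-02-02 → 2037-12-02.
2037-12-02 is a Wednesday. SQLite's %W counts Mondays since the year started; the result is 48.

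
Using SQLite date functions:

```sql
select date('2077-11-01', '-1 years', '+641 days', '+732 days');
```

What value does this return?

2080-08-05

Adding -1 year to 2077-11-01 gives 2076-11-01.
Applying '+641 days' to 2076-11-01: counting 641 days forward gives 2078-08-04.
Applying '+732 days' to 2078-08-04: counting 732 days forward gives 2080-08-05.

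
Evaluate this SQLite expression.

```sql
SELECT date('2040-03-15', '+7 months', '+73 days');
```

2040-12-27

Adding +7 months to 2040-03-15 gives 2040-10-15.
Applying '+73 days' to 2040-10-15: counting 73 days forward gives 2040-12-27.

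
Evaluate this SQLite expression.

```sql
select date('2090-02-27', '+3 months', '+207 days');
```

2090-12-20

Adding +3 months to 2090-02-27 gives 2090-05-27.
Applying '+207 days' to 2090-05-27: counting 207 days forward gives 2090-12-20.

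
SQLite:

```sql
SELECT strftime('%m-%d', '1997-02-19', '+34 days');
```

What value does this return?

03-25

First apply '+34 days': 1997-02-19 → 1997-03-25.
`%m-%d` extracts the month-day: 03-25.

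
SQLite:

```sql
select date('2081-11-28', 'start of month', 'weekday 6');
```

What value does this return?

`start of month` rewinds 2081-11-28 to 2081-11-01.
`weekday 6` advances to the next Saturday; 2081-11-01 is already a Saturday, so it stays at 2081-11-01.

2081-11-01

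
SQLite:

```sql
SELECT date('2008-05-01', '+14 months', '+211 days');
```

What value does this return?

Adding +14 months to 2008-05-01 gives 2009-07-01.
Applying '+211 days' to 2009-07-01: counting 211 days forward gives 2010-01-28.

2010-01-28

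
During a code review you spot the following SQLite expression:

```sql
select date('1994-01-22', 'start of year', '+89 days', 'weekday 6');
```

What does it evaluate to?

`start of year` rewinds 1994-01-22 to 1994-01-01.
Applying '+89 days' to 1994-01-01: counting 89 days forward gives 1994-03-31.
`weekday 6` advances to the next Saturday; 1994-03-31 is a Thursday, so it moves forward to 1994-04-02.

1994-04-02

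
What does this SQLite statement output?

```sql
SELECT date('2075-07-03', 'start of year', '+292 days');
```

`start of year` rewinds 2075-07-03 to 2075-01-01.
Applying '+292 days' to 2075-01-01: counting 292 days forward gives 2075-10-20.

2075-10-20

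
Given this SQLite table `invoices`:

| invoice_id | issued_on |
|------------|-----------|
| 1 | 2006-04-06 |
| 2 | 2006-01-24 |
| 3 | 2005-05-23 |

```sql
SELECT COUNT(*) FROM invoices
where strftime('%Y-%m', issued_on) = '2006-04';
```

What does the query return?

Rows with year-month 2006-04: 2006-04-06 → 1.

1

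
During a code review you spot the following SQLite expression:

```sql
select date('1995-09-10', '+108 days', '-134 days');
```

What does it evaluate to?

1995-08-15

Applying '+108 days' to 1995-09-10: counting 108 days forward gives 1995-12-27.
Applying '-134 days' to 1995-12-27: counting 134 days back gives 1995-08-15.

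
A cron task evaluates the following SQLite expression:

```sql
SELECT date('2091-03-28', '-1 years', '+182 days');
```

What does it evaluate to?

2090-09-26

Adding -1 year to 2091-03-28 gives 2090-03-28.
Applying '+182 days' to 2090-03-28: counting 182 days forward gives 2090-09-26.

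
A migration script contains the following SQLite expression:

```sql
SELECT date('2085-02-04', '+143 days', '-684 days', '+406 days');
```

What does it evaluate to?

2084-09-22

Applying '+143 days' to 2085-02-04: counting 143 days forward gives 2085-06-27.
Applying '-684 days' to 2085-06-27: counting 684 days back gives 2083-08-13.
Applying '+406 days' to 2083-08-13: counting 406 days forward gives 2084-09-22.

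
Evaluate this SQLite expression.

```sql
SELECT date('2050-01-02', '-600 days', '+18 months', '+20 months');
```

2051-07-12

Applying '-600 days' to 2050-01-02: counting 600 days back gives 2048-05-12.
Adding +18 months to 2048-05-12 gives 2049-11-12.
Adding +20 months to 2049-11-12 gives 2051-07-12.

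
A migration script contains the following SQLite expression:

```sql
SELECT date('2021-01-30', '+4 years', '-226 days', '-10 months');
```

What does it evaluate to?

Adding +4 years to 2021-01-30 gives 2025-01-30.
Applying '-226 days' to 2025-01-30: counting 226 days back gives 2024-06-18.
Adding -10 months to 2024-06-18 gives 2023-08-18.

2023-08-18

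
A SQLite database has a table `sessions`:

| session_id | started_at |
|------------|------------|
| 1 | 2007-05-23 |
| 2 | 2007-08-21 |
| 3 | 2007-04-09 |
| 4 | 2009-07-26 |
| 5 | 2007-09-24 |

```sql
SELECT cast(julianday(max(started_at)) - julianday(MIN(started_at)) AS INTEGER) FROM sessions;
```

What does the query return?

839

MIN = 2007-04-09, MAX = 2009-07-26.
21 days remain in April 2007 after the 9th (30 − 9).
Full months from May 2007 through June 2009 contribute their day counts.
Then 26 days into July 2009.
Total: 21 + 31 + 30 + 31 + 31 + 30 + 31 + 30 + 31 + 31 + 29 + 31 + 30 + 31 + 30 + 31 + 31 + 30 + 31 + 30 + 31 + 31 + 28 + 31 + 30 + 31 + 30 + 26 = 839.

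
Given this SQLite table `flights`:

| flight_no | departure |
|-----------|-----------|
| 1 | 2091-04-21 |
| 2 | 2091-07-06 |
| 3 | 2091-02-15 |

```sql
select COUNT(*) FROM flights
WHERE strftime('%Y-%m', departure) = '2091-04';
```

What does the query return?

Rows with year-month 2091-04: 2091-04-21 → 1.

1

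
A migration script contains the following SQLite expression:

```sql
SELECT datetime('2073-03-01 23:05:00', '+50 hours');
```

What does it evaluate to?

+50 hours from 2073-03-01 23:05:00 is 2073-03-04 01:05:00 (crosses midnight).

2073-03-04 01:05:00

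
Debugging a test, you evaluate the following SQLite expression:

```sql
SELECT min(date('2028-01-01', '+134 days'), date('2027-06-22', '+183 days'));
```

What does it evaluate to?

2027-12-22

date('2028-01-01', '+134 days') → 2028-05-14.
date('2027-06-22', '+183 days') → 2027-12-22.
Earlier of the two is 2027-12-22.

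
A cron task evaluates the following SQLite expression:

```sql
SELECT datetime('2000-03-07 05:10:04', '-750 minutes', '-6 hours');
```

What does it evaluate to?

2000-03-06 10:40:04

750 minutes = 12h 30m; -750 minutes from 2000-03-07 05:10:04 is 2000-03-06 16:40:04 (crosses midnight).
-6 hours from 2000-03-06 16:40:04 is 2000-03-06 10:40:04.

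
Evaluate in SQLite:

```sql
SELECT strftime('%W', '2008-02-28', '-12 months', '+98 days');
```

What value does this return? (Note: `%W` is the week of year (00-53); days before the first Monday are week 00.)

First apply '-12 months', '+98 days': 2008-02-28 → 2007-06-06.
2007-06-06 is a Wednesday. SQLite's %W counts Mondays since the year started; the result is 23.

23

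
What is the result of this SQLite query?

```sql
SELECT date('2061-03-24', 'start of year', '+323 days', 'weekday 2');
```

`start of year` rewinds 2061-03-24 to 2061-01-01.
Applying '+323 days' to 2061-01-01: counting 323 days forward gives 2061-11-20.
`weekday 2` advances to the next Tuesday; 2061-11-20 is a Sunday, so it moves forward to 2061-11-22.

2061-11-22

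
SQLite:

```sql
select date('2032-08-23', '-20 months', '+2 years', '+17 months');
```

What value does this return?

2034-05-23

Adding -20 months to 2032-08-23 gives 2030-12-23.
Adding +2 years to 2030-12-23 gives 2032-12-23.
Adding +17 months to 2032-12-23 gives 2034-05-23.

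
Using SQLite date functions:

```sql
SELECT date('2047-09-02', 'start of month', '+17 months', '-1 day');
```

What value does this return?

`start of month` rewinds 2047-09-02 to 2047-09-01.
Adding +17 months to 2047-09-01 gives 2049-02-01.
Going back 1 day from 2049-02-01 reaches 2049-01-31 (last day of January, 31 days).

2049-01-31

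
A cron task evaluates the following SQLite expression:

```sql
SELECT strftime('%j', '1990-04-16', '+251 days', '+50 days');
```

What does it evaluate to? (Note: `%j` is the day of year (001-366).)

First apply '+251 days', '+50 days': 1990-04-16 → 1991-02-11.
Day-of-year for 1991-02-11: days since 1991-01-01 inclusive = 42, zero-padded to 042.

042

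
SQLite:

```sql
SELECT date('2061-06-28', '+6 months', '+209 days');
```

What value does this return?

2062-07-25

Adding +6 months to 2061-06-28 gives 2061-12-28.
Applying '+209 days' to 2061-12-28: counting 209 days forward gives 2062-07-25.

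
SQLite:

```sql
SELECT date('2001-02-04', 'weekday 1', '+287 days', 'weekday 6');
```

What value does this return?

2001-11-24

`weekday 1` advances to the next Monday; 2001-02-04 is a Sunday, so it moves forward to 2001-02-05.
Applying '+287 days' to 2001-02-05: counting 287 days forward gives 2001-11-19.
`weekday 6` advances to the next Saturday; 2001-11-19 is a Monday, so it moves forward to 2001-11-24.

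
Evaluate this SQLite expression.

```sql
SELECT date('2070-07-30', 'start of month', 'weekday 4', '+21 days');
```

2070-07-24

`start of month` rewinds 2070-07-30 to 2070-07-01.
`weekday 4` advances to the next Thursday; 2070-07-01 is a Tuesday, so it moves forward to 2070-07-03.
Advancing 21 more days within July lands on 2070-07-24.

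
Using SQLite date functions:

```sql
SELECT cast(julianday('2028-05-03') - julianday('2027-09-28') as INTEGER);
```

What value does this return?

218

2 days remain in September 2027 after the 28th (30 − 28).
Full months from October 2027 through April 2028 contribute their day counts.
Then 3 days into May 2028.
Total: 2 + 31 + 30 + 31 + 31 + 29 + 31 + 30 + 3 = 218.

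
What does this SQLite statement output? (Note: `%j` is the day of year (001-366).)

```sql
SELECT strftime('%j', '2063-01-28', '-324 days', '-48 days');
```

First apply '-324 days', '-48 days': 2063-01-28 → 2062-01-21.
Day-of-year for 2062-01-21: days since 2062-01-01 inclusive = 21, zero-padded to 021.

021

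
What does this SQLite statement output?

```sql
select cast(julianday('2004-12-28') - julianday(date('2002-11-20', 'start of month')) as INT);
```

788

`start of month` rewinds 2002-11-20 to 2002-11-01.
29 days remain in November 2002 after the 1st (30 − 1).
Full months from December 2002 through November 2004 contribute their day counts.
Then 28 days into December 2004.
Total: 29 + 31 + 31 + 28 + 31 + 30 + 31 + 30 + 31 + 31 + 30 + 31 + 30 + 31 + 31 + 29 + 31 + 30 + 31 + 30 + 31 + 31 + 30 + 31 + 30 + 28 = 788.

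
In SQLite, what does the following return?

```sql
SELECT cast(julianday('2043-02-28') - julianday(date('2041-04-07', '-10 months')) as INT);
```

996

Adding -10 months to 2041-04-07 gives 2040-06-07.
23 days remain in June 2040 after the 7th (30 − 7).
Full months from July 2040 through January 2043 contribute their day counts.
Then 28 days into February 2043.
Total: 23 + 31 + 31 + 30 + 31 + 30 + 31 + 31 + 28 + 31 + 30 + 31 + 30 + 31 + 31 + 30 + 31 + 30 + 31 + 31 + 28 + 31 + 30 + 31 + 30 + 31 + 31 + 30 + 31 + 30 + 31 + 31 + 28 = 996.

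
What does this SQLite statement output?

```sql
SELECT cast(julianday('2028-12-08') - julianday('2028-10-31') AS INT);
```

38

0 days remain in October 2028 after the 31st (31 − 31).
November 2028: 30 days.
Then 8 days into December 2028.
Total: 0 + 30 + 8 = 38.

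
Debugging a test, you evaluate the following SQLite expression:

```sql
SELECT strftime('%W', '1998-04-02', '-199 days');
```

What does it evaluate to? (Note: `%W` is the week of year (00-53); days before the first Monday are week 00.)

First apply '-199 days': 1998-04-02 → 1997-09-15.
1997-09-15 is a Monday. SQLite's %W counts Mondays since the year started; the result is 37.

37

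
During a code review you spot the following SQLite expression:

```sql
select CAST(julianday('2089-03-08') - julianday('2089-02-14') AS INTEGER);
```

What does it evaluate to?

22

14 days remain in February 2089 after the 14th (28 − 14).
Then 8 days into March 2089.
Total: 14 + 8 = 22.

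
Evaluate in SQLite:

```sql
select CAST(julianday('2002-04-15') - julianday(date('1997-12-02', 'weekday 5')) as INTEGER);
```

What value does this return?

1592

`weekday 5` advances to the next Friday; 1997-12-02 is a Tuesday, so it moves forward to 1997-12-05.
26 days remain in December 1997 after the 5th (31 − 5).
Full months from January 1998 through March 2002 contribute their day counts.
Then 15 days into April 2002.
Total: 26 + 31 + 28 + 31 + 30 + 31 + 30 + 31 + 31 + 30 + 31 + 30 + 31 + 31 + 28 + 31 + 30 + 31 + 30 + 31 + 31 + 30 + 31 + 30 + 31 + 31 + 29 + 31 + 30 + 31 + 30 + 31 + 31 + 30 + 31 + 30 + 31 + 31 + 28 + 31 + 30 + 31 + 30 + 31 + 31 + 30 + 31 + 30 + 31 + 31 + 28 + 31 + 15 = 1592.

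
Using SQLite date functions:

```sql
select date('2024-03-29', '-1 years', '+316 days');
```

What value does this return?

2024-02-08

Adding -1 year to 2024-03-29 gives 2023-03-29.
Applying '+316 days' to 2023-03-29: counting 316 days forward gives 2024-02-08.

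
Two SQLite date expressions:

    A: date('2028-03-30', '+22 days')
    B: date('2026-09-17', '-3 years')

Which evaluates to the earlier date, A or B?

B

A = 2028-04-21.
B = 2023-09-17.
B is earlier.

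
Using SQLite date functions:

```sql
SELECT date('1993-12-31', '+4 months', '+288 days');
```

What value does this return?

Adding +4 months to 1993-12-31 targets 1994-04-31. April 1994 has only 30 days, so SQLite normalizes the 1-day overflow forward to 1994-05-01.
Applying '+288 days' to 1994-05-01: counting 288 days forward gives 1995-02-13.

1995-02-13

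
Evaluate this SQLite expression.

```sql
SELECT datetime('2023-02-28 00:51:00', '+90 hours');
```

+90 hours from 2023-02-28 00:51:00 is 2023-03-03 18:51:00 (crosses midnight).

2023-03-03 18:51:00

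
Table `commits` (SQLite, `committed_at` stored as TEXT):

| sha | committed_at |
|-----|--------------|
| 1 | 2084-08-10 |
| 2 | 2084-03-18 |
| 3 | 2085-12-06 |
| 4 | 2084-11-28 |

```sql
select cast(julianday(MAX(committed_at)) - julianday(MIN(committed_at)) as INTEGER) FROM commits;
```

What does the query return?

MIN = 2084-03-18, MAX = 2085-12-06.
13 days remain in March 2084 after the 18th (31 − 18).
Full months from April 2084 through November 2085 contribute their day counts.
Then 6 days into December 2085.
Total: 13 + 30 + 31 + 30 + 31 + 31 + 30 + 31 + 30 + 31 + 31 + 28 + 31 + 30 + 31 + 30 + 31 + 31 + 30 + 31 + 30 + 6 = 628.

628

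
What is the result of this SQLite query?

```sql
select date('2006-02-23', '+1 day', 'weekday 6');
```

2006-02-25

Advancing 1 more day within February lands on 2006-02-24.
`weekday 6` advances to the next Saturday; 2006-02-24 is a Friday, so it moves forward to 2006-02-25.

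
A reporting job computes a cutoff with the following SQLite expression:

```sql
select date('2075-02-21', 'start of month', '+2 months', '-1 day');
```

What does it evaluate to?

2075-03-31

`start of month` rewinds 2075-02-21 to 2075-02-01.
Adding +2 months to 2075-02-01 gives 2075-04-01.
Going back 1 day from 2075-04-01 reaches 2075-03-31 (last day of March, 31 days).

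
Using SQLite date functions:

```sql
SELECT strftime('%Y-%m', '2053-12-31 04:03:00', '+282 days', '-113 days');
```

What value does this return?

First apply '+282 days', '-113 days': 2053-12-31 04:03:00 → 2054-06-18 04:03:00.
`%Y-%m` extracts the year-month: 2054-06.

2054-06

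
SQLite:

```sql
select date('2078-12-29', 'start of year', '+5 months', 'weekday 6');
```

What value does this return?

`start of year` rewinds 2078-12-29 to 2078-01-01.
Adding +5 months to 2078-01-01 gives 2078-06-01.
`weekday 6` advances to the next Saturday; 2078-06-01 is a Wednesday, so it moves forward to 2078-06-04.

2078-06-04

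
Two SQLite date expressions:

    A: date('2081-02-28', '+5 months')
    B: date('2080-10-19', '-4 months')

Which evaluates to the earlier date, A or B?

B

A = 2081-07-28.
B = 2080-06-19.
B is earlier.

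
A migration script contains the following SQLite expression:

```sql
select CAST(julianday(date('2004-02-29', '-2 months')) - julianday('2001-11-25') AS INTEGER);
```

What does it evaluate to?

Adding -2 months to 2004-02-29 gives 2003-12-29.
5 days remain in November 2001 after the 25th (30 − 25).
Full months from December 2001 through November 2003 contribute their day counts.
Then 29 days into December 2003.
Total: 5 + 31 + 31 + 28 + 31 + 30 + 31 + 30 + 31 + 31 + 30 + 31 + 30 + 31 + 31 + 28 + 31 + 30 + 31 + 30 + 31 + 31 + 30 + 31 + 30 + 29 = 764.

764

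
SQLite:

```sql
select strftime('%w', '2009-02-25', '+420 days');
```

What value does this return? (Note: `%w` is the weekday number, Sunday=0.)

3

First apply '+420 days': 2009-02-25 → 2010-04-21.
2010-04-21 is a Wednesday; with Sunday=0 that is 3.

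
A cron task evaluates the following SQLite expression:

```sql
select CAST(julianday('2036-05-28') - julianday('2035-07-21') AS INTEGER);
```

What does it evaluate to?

10 days remain in July 2035 after the 21st (31 − 21).
Full months from August 2035 through April 2036 contribute their day counts.
Then 28 days into May 2036.
Total: 10 + 31 + 30 + 31 + 30 + 31 + 31 + 29 + 31 + 30 + 28 = 312.

312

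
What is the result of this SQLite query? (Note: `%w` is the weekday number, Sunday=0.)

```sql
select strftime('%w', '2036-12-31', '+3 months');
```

2

First apply '+3 months': 2036-12-31 → 2037-03-31.
2037-03-31 is a Tuesday; with Sunday=0 that is 2.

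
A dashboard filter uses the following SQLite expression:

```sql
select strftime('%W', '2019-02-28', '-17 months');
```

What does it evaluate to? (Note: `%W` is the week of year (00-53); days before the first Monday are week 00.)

39

First apply '-17 months': 2019-02-28 → 2017-09-28.
2017-09-28 is a Thursday. SQLite's %W counts Mondays since the year started; the result is 39.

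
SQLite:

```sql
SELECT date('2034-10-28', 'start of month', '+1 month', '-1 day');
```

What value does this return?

`start of month` rewinds 2034-10-28 to 2034-10-01.
Adding +1 month to 2034-10-01 gives 2034-11-01.
Going back 1 day from 2034-11-01 reaches 2034-10-31 (last day of October, 31 days).

2034-10-31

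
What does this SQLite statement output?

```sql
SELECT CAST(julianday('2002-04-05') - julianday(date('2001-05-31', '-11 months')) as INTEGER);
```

Adding -11 months to 2001-05-31 targets 2000-06-31. June 2000 has only 30 days, so SQLite normalizes the 1-day overflow forward to 2000-07-01.
30 days remain in July 2000 after the 1st (31 − 1).
Full months from August 2000 through March 2002 contribute their day counts.
Then 5 days into April 2002.
Total: 30 + 31 + 30 + 31 + 30 + 31 + 31 + 28 + 31 + 30 + 31 + 30 + 31 + 31 + 30 + 31 + 30 + 31 + 31 + 28 + 31 + 5 = 643.

643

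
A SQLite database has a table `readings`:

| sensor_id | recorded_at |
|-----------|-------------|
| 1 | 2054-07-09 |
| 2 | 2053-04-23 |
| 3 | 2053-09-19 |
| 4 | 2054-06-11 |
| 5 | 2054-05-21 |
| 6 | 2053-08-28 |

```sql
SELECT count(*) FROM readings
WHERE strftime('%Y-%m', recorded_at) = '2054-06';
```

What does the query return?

1

Rows with year-month 2054-06: 2054-06-11 → 1.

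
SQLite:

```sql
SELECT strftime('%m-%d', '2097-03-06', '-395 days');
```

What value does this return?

02-05

First apply '-395 days': 2097-03-06 → 2096-02-05.
`%m-%d` extracts the month-day: 02-05.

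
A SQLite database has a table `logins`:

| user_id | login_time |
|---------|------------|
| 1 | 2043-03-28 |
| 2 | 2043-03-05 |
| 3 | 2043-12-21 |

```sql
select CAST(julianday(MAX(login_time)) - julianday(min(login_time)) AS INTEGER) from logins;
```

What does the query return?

291

MIN = 2043-03-05, MAX = 2043-12-21.
26 days remain in March 2043 after the 5th (31 − 5).
Full months from April 2043 through November 2043 contribute their day counts.
Then 21 days into December 2043.
Total: 26 + 30 + 31 + 30 + 31 + 31 + 30 + 31 + 30 + 21 = 291.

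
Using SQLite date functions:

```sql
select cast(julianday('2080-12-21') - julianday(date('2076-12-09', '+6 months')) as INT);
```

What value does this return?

Adding +6 months to 2076-12-09 gives 2077-06-09.
21 days remain in June 2077 after the 9th (30 − 9).
Full months from July 2077 through November 2080 contribute their day counts.
Then 21 days into December 2080.
Total: 21 + 31 + 31 + 30 + 31 + 30 + 31 + 31 + 28 + 31 + 30 + 31 + 30 + 31 + 31 + 30 + 31 + 30 + 31 + 31 + 28 + 31 + 30 + 31 + 30 + 31 + 31 + 30 + 31 + 30 + 31 + 31 + 29 + 31 + 30 + 31 + 30 + 31 + 31 + 30 + 31 + 30 + 21 = 1291.

1291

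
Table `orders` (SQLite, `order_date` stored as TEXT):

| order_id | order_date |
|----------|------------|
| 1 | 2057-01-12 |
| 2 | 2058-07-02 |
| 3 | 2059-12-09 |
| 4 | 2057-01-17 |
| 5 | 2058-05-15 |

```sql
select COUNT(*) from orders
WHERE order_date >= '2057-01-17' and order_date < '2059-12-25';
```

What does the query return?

Rows in [2057-01-17, 2059-12-25): 2058-07-02, 2059-12-09, 2057-01-17, 2058-05-15 → 4 rows.

4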